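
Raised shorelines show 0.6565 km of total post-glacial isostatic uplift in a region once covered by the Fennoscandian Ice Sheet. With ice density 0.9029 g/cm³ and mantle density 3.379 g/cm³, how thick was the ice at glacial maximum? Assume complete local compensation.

2.46 km

u = t ρ_ice/ρ_m → t = u ρ_m/ρ_ice = 0.6565 km × 3.379/0.9029 = 2.46 km.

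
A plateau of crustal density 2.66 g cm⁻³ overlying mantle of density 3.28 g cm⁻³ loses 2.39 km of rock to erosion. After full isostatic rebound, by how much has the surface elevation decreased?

0.452 km

Rebound u = e ρ_c/ρ_m = 2.39 km × 2.66/3.28 = 1.938 km.
Net surface drop = e − u = 2.39 km − 1.938 km = e (ρ_m − ρ_c)/ρ_m = 0.452 km.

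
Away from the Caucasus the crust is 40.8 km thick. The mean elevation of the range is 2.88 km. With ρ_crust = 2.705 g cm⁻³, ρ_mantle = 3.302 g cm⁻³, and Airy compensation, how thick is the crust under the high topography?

Root depth r = h ρ_c / (ρ_m − ρ_c) = 2.88 km × 2.705 / 0.597 = 13.05 km.
Total thickness = T + h + r = 40.8 km + 2.88 km + 13.05 km = 56.7 km.

56.7 km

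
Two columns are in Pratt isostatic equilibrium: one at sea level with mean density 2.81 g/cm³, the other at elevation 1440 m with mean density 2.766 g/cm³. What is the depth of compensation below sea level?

ρ_ref D = ρ (D + h) → D (ρ_ref − ρ) = ρ h.
D = ρ h/(ρ_ref − ρ) = 2.766 × 1440 m/(2.81 − 2.766) = 90500 m.

90500 m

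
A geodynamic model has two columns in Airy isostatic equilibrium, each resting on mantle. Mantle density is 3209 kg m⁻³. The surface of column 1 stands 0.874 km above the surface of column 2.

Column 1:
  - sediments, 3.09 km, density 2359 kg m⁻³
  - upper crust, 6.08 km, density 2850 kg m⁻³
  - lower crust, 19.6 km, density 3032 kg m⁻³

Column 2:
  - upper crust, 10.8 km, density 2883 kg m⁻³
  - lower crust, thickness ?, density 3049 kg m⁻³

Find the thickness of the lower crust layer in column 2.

Take the compensation level at the base of the deeper column (depth z_c below the surface of column 1) and equate Σ ρ_i t_i down to z_c; mantle fills any gap and the z_c terms cancel.
Column 1: 3.09×2359 + 6.08×2850 + 19.6×3032 + (z_c − 28.77)×3209
Column 2: 0.874×0 + 10.8×2883 + x×3049 + (z_c − 0.874 − 10.8 − x)×3209
The z_c×3209 term appears on both sides and cancels. Collect the known terms of each column as K = Σ(ρt)_known − 3209 × (depth of known layers): K_1 = 84044.51 − 3209×28.77 = −8278.42; K_2 = 31136.4 − 3209×(0.874 + 10.8) = −6325.466.
Balance: K_1 = K_2 − x×(3209 − 3049), so x = (K_2 − K_1)/(3209 − 3049) = 1952.95/160 = 12.2 km.

12.2 km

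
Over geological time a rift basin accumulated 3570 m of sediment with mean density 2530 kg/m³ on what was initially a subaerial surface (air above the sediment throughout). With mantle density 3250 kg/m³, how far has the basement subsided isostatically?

Subaerial load: s = t ρ_sed / ρ_m = 3570 m × 2530/3250 = 2780 m.

2780 m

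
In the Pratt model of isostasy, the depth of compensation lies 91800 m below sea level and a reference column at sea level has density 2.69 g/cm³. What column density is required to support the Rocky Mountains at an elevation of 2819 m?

2.61 g/cm³

Pratt balance: ρ_ref D = ρ (D + h).
ρ = ρ_ref D/(D + h) = 2.69 × 91800 m/(91800 m + 2819 m) = 2.61 g/cm³.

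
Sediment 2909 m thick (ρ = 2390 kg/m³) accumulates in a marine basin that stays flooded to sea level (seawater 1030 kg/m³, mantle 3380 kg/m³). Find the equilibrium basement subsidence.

1680 m

Submarine loading: the sediment displaces seawater, and the subsidence is in turn flooded, so s (ρ_m − ρ_w) = t (ρ_sed − ρ_w).
s = 2909 m × (2390 − 1030) / (3380 − 1030) = 1680 m.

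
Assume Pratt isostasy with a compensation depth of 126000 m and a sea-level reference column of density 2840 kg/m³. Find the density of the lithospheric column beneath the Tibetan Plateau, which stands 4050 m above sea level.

Pratt balance: ρ_ref D = ρ (D + h).
ρ = ρ_ref D/(D + h) = 2840 × 126000 m/(126000 m + 4050 m) = 2750 kg/m³.

2750 kg/m³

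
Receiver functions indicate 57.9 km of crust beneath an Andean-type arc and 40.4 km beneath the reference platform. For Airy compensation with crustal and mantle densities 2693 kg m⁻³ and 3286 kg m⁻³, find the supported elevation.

3.16 km

Excess crust Δ = 57.9 km − 40.4 km = 17.5 km, split between elevation h and root r with h + r = Δ.
Airy balance ρ_c h = (ρ_m − ρ_c) r gives r = h ρ_c/(ρ_m − ρ_c), so h (1 + ρ_c/(ρ_m − ρ_c)) = Δ, i.e. h = Δ (ρ_m − ρ_c)/ρ_m.
h = 17.5 km × 593/3286 = 3.16 km.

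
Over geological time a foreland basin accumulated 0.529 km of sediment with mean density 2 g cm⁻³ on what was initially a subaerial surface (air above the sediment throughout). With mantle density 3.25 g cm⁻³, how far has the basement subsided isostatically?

0.326 km

Subaerial load: s = t ρ_sed / ρ_m = 0.529 km × 2/3.25 = 0.326 km.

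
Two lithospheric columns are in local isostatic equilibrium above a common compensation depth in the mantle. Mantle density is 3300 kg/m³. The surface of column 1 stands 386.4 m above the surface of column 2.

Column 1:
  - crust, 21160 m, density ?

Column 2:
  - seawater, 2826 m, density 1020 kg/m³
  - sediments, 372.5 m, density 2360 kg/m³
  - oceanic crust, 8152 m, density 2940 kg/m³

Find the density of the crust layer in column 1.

2780 kg/m³

Take the compensation level at the base of the deeper column (depth z_c below the surface of column 1) and equate Σ ρ_i t_i down to z_c; mantle fills any gap and the z_c terms cancel.
Column 1: 21160×ρ + (z_c − 21160)×3300
Column 2: 386.4×0 + 2826×1020 + 372.5×2360 + 8152×2940 + (z_c − 386.4 − 11350.5)×3300
The z_c×3300 term appears on both sides and cancels. Collect the known terms of each column as K = Σ(ρt)_known − 3300 × (depth of known layers): K_1 = 0 − 3300×21160 = −69828000; K_2 = 27728500 − 3300×(386.4 + 11350.5) = −11003270.
Balance: K_1 + 21160×ρ = K_2, so ρ = (K_2 − K_1)/21160 = 58824700/21160 = 2780 kg/m³.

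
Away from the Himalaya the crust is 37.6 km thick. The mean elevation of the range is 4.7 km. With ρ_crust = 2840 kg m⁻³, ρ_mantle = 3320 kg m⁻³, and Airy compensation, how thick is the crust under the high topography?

Root depth r = h ρ_c / (ρ_m − ρ_c) = 4.7 km × 2840 / 480 = 27.81 km.
Total thickness = T + h + r = 37.6 km + 4.7 km + 27.81 km = 70.1 km.

70.1 km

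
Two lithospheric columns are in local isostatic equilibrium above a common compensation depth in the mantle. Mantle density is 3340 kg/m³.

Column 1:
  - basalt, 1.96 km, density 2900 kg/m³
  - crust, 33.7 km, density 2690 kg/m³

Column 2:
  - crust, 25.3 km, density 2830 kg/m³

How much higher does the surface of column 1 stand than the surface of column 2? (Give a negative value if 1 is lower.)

2.95 km

For any compensation level in the mantle, the mantle terms cancel and isostasy reduces to e = (Σt_1 − Σt_2) − (Σ(ρt)_1 − Σ(ρt)_2) / ρ_m.
Σt_1 = 35.66 km; Σt_2 = 25.3 km; Σ(ρt)_1 = 96337; Σ(ρt)_2 = 71599 (in km·kg/m³).
e = (35.66 − 25.3) − (96337 − 71599) / 3340 = 2.95 km.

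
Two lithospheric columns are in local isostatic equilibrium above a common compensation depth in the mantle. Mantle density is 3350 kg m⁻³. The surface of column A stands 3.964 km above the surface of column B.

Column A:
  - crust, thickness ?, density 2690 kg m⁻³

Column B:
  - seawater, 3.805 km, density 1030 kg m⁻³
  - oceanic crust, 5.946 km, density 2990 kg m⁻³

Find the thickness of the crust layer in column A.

36.7 km

Take the compensation level at the base of the deeper column (depth z_c below the surface of column A) and equate Σ ρ_i t_i down to z_c; mantle fills any gap and the z_c terms cancel.
Column A: x×2690 + (z_c − 0 − x)×3350
Column B: 3.964×0 + 3.805×1030 + 5.946×2990 + (z_c − 3.964 − 9.751)×3350
The z_c×3350 term appears on both sides and cancels. Collect the known terms of each column as K = Σ(ρt)_known − 3350 × (depth of known layers): K_A = 0 − 3350×0 = 0; K_B = 21697.69 − 3350×(3.964 + 9.751) = −24247.56.
Balance: K_A − x×(3350 − 2690) = K_B, so x = (K_A − K_B)/(3350 − 2690) = 24247.6/660 = 36.7 km.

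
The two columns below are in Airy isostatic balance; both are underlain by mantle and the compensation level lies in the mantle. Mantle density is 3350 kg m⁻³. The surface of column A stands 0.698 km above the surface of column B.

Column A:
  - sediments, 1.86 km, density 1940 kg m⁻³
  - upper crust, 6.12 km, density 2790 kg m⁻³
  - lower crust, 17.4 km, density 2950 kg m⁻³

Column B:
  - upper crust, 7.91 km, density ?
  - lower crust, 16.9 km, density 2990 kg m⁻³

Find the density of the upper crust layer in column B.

2770 kg m⁻³

Take the compensation level at the base of the deeper column (depth z_c below the surface of column A) and equate Σ ρ_i t_i down to z_c; mantle fills any gap and the z_c terms cancel.
Column A: 1.86×1940 + 6.12×2790 + 17.4×2950 + (z_c − 25.38)×3350
Column B: 0.698×0 + 7.91×ρ + 16.9×2990 + (z_c − 0.698 − 24.81)×3350
The z_c×3350 term appears on both sides and cancels. Collect the known terms of each column as K = Σ(ρt)_known − 3350 × (depth of known layers): K_A = 72013.2 − 3350×25.38 = −13009.8; K_B = 50531 − 3350×(0.698 + 24.81) = −34920.8.
Balance: K_A = K_B + 7.91×ρ, so ρ = (K_A − K_B)/7.91 = 21911/7.91 = 2770 kg m⁻³.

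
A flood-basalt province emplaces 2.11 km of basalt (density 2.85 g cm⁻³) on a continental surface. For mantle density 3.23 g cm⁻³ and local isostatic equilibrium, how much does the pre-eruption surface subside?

Subaerial loading: s = t ρ_load / ρ_m.
s = 2.11 km × 2.85/3.23 = 1.86 km.

1.86 km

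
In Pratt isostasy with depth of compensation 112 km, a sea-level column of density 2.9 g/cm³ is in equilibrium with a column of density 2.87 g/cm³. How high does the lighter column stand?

1.17 km

ρ_ref D = ρ (D + h) → h = D (ρ_ref − ρ)/ρ.
h = 112 km × (2.9 − 2.87)/2.87 = 1.17 km.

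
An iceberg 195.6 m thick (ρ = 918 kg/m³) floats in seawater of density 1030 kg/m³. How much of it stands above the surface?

Floating equilibrium: submerged depth d = t ρ_obj/ρ_fluid = 195.6 m × 918/1030 = 174.3 m.
Freeboard = t − d = 195.6 m − 174.3 m = 21.3 m.

21.3 m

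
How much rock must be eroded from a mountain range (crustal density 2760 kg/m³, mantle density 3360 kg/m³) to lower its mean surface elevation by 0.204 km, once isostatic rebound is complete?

Net drop Δ = e − u = e − e ρ_c/ρ_m = e (ρ_m − ρ_c)/ρ_m.
e = Δ ρ_m/(ρ_m − ρ_c) = 0.204 km × 3360/600 = 1.14 km.

1.14 km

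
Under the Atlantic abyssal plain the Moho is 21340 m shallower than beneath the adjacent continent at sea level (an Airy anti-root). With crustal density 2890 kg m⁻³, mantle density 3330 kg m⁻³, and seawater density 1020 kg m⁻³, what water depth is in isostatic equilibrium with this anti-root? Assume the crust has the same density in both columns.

Replacing a thickness d of crust by seawater at the top must be balanced by replacing crust with mantle at the base: d (ρ_c − ρ_w) = a (ρ_m − ρ_c).
d = a (ρ_m − ρ_c)/(ρ_c − ρ_w) = 21340 m × 440/1870 = 5020 m.

5020 m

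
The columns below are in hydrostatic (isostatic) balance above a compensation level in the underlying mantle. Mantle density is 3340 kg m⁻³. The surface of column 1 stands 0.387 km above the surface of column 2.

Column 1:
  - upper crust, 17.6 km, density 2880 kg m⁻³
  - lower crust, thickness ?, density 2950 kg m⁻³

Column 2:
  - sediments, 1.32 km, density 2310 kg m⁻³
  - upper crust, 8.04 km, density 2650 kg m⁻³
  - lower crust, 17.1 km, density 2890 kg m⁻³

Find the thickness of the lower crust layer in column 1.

20 km

Take the compensation level at the base of the deeper column (depth z_c below the surface of column 1) and equate Σ ρ_i t_i down to z_c; mantle fills any gap and the z_c terms cancel.
Column 1: 17.6×2880 + x×2950 + (z_c − 17.6 − x)×3340
Column 2: 0.387×0 + 1.32×2310 + 8.04×2650 + 17.1×2890 + (z_c − 0.387 − 26.46)×3340
The z_c×3340 term appears on both sides and cancels. Collect the known terms of each column as K = Σ(ρt)_known − 3340 × (depth of known layers): K_1 = 50688 − 3340×17.6 = −8096; K_2 = 73774.2 − 3340×(0.387 + 26.46) = −15894.78.
Balance: K_1 − x×(3340 − 2950) = K_2, so x = (K_1 − K_2)/(3340 − 2950) = 7798.78/390 = 20 km.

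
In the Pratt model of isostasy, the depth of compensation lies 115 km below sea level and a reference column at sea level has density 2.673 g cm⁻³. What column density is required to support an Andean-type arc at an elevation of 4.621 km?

Pratt balance: ρ_ref D = ρ (D + h).
ρ = ρ_ref D/(D + h) = 2.673 × 115 km/(115 km + 4.621 km) = 2.57 g cm⁻³.

2.57 g cm⁻³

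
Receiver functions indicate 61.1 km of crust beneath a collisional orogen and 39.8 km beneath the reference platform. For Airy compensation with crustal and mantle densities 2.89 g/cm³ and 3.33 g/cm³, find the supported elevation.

2.81 km

Excess crust Δ = 61.1 km − 39.8 km = 21.3 km, split between elevation h and root r with h + r = Δ.
Airy balance ρ_c h = (ρ_m − ρ_c) r gives r = h ρ_c/(ρ_m − ρ_c), so h (1 + ρ_c/(ρ_m − ρ_c)) = Δ, i.e. h = Δ (ρ_m − ρ_c)/ρ_m.
h = 21.3 km × 0.44/3.33 = 2.81 km.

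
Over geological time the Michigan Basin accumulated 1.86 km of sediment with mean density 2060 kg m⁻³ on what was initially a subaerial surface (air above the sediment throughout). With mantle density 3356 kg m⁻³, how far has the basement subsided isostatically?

1.14 km

Subaerial load: s = t ρ_sed / ρ_m = 1.86 km × 2060/3356 = 1.14 km.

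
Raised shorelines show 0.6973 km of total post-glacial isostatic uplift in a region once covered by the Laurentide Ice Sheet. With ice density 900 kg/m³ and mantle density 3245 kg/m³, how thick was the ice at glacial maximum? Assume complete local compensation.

2.51 km

u = t ρ_ice/ρ_m → t = u ρ_m/ρ_ice = 0.6973 km × 3245/900 = 2.51 km.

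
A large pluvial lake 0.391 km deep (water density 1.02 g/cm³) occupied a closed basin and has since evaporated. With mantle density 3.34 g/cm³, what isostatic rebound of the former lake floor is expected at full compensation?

0.119 km

u = d ρ_w/ρ_m = 0.391 km × 1.02/3.34 = 0.119 km.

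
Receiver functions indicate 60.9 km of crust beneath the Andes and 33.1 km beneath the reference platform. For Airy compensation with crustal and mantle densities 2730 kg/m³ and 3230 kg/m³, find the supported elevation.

4.3 km

Excess crust Δ = 60.9 km − 33.1 km = 27.8 km, split between elevation h and root r with h + r = Δ.
Airy balance ρ_c h = (ρ_m − ρ_c) r gives r = h ρ_c/(ρ_m − ρ_c), so h (1 + ρ_c/(ρ_m − ρ_c)) = Δ, i.e. h = Δ (ρ_m − ρ_c)/ρ_m.
h = 27.8 km × 500/3230 = 4.3 km.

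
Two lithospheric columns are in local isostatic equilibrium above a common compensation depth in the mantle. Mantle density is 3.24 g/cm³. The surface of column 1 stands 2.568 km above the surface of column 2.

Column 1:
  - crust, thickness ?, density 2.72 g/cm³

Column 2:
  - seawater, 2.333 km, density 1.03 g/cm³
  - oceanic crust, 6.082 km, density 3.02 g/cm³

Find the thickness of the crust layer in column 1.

28.5 km

Take the compensation level at the base of the deeper column (depth z_c below the surface of column 1) and equate Σ ρ_i t_i down to z_c; mantle fills any gap and the z_c terms cancel.
Column 1: x×2.72 + (z_c − 0 − x)×3.24
Column 2: 2.568×0 + 2.333×1.03 + 6.082×3.02 + (z_c − 2.568 − 8.415)×3.24
The z_c×3.24 term appears on both sides and cancels. Collect the known terms of each column as K = Σ(ρt)_known − 3.24 × (depth of known layers): K_1 = 0 − 3.24×0 = 0; K_2 = 20.77063 − 3.24×(2.568 + 8.415) = −14.81429.
Balance: K_1 − x×(3.24 − 2.72) = K_2, so x = (K_1 − K_2)/(3.24 − 2.72) = 14.8143/0.52 = 28.5 km.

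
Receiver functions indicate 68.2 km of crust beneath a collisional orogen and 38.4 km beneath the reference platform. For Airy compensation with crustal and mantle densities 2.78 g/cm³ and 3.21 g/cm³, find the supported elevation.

3.99 km

Excess crust Δ = 68.2 km − 38.4 km = 29.8 km, split between elevation h and root r with h + r = Δ.
Airy balance ρ_c h = (ρ_m − ρ_c) r gives r = h ρ_c/(ρ_m − ρ_c), so h (1 + ρ_c/(ρ_m − ρ_c)) = Δ, i.e. h = Δ (ρ_m − ρ_c)/ρ_m.
h = 29.8 km × 0.43/3.21 = 3.99 km.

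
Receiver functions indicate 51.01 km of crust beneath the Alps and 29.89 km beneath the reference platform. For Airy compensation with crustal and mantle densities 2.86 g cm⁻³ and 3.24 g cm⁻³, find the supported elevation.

Excess crust Δ = 51.01 km − 29.89 km = 21.12 km, split between elevation h and root r with h + r = Δ.
Airy balance ρ_c h = (ρ_m − ρ_c) r gives r = h ρ_c/(ρ_m − ρ_c), so h (1 + ρ_c/(ρ_m − ρ_c)) = Δ, i.e. h = Δ (ρ_m − ρ_c)/ρ_m.
h = 21.12 km × 0.38/3.24 = 2.48 km.

2.48 km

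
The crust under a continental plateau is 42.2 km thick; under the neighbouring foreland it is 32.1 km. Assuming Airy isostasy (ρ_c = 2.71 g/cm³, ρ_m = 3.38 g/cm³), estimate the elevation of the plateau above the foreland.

Excess crust Δ = 42.2 km − 32.1 km = 10.1 km, split between elevation h and root r with h + r = Δ.
Airy balance ρ_c h = (ρ_m − ρ_c) r gives r = h ρ_c/(ρ_m − ρ_c), so h (1 + ρ_c/(ρ_m − ρ_c)) = Δ, i.e. h = Δ (ρ_m − ρ_c)/ρ_m.
h = 10.1 km × 0.67/3.38 = 2 km.

2 km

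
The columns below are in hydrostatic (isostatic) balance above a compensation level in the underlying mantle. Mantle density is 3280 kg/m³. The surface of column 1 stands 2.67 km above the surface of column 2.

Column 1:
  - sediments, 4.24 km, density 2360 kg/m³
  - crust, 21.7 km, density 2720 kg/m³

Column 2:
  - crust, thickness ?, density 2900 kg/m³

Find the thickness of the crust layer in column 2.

19.2 km

Take the compensation level at the base of the deeper column (depth z_c below the surface of column 1) and equate Σ ρ_i t_i down to z_c; mantle fills any gap and the z_c terms cancel.
Column 1: 4.24×2360 + 21.7×2720 + (z_c − 25.94)×3280
Column 2: 2.67×0 + x×2900 + (z_c − 2.67 − 0 − x)×3280
The z_c×3280 term appears on both sides and cancels. Collect the known terms of each column as K = Σ(ρt)_known − 3280 × (depth of known layers): K_1 = 69030.4 − 3280×25.94 = −16052.8; K_2 = 0 − 3280×(2.67 + 0) = −8757.6.
Balance: K_1 = K_2 − x×(3280 − 2900), so x = (K_2 − K_1)/(3280 − 2900) = 7295.2/380 = 19.2 km.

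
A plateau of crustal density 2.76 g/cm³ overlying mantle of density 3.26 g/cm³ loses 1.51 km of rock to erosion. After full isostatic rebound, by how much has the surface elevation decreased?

Rebound u = e ρ_c/ρ_m = 1.51 km × 2.76/3.26 = 1.278 km.
Net surface drop = e − u = 1.51 km − 1.278 km = e (ρ_m − ρ_c)/ρ_m = 0.232 km.

0.232 km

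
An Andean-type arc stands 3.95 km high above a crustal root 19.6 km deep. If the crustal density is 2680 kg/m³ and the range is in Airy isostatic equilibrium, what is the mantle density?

3220 kg/m³

Airy balance: ρ_c h = (ρ_m − ρ_c) r → ρ_m = ρ_c (1 + h/r).
ρ_m = 2680 × (1 + 3.95 km/19.6 km) = 3220 kg/m³.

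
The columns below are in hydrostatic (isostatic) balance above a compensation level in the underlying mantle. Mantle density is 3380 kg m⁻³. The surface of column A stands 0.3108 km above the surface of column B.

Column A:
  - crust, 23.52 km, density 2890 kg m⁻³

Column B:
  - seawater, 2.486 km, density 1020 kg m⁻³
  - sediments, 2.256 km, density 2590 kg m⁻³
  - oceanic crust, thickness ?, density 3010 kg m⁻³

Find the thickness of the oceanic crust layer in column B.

7.64 km

Take the compensation level at the base of the deeper column (depth z_c below the surface of column A) and equate Σ ρ_i t_i down to z_c; mantle fills any gap and the z_c terms cancel.
Column A: 23.52×2890 + (z_c − 23.52)×3380
Column B: 0.3108×0 + 2.486×1020 + 2.256×2590 + x×3010 + (z_c − 0.3108 − 4.742 − x)×3380
The z_c×3380 term appears on both sides and cancels. Collect the known terms of each column as K = Σ(ρt)_known − 3380 × (depth of known layers): K_A = 67972.8 − 3380×23.52 = −11524.8; K_B = 8378.76 − 3380×(0.3108 + 4.742) = −8699.704.
Balance: K_A = K_B − x×(3380 − 3010), so x = (K_B − K_A)/(3380 − 3010) = 2825.1/370 = 7.64 km.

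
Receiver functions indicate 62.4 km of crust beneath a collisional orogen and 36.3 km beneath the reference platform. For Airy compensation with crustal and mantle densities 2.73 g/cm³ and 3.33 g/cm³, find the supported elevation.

Excess crust Δ = 62.4 km − 36.3 km = 26.1 km, split between elevation h and root r with h + r = Δ.
Airy balance ρ_c h = (ρ_m − ρ_c) r gives r = h ρ_c/(ρ_m − ρ_c), so h (1 + ρ_c/(ρ_m − ρ_c)) = Δ, i.e. h = Δ (ρ_m − ρ_c)/ρ_m.
h = 26.1 km × 0.6/3.33 = 4.7 km.

4.7 km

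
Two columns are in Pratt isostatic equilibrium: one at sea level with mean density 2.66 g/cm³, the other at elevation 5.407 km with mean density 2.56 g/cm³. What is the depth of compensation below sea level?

138 km

ρ_ref D = ρ (D + h) → D (ρ_ref − ρ) = ρ h.
D = ρ h/(ρ_ref − ρ) = 2.56 × 5.407 km/(2.66 − 2.56) = 138 km.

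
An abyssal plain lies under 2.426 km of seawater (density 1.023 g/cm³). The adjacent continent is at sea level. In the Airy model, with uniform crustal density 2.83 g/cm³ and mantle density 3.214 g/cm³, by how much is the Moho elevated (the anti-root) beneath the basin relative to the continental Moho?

Equating mass per unit area of the two columns: replacing crust with seawater at the top is compensated by replacing crust with mantle at the base: d (ρ_c − ρ_w) = a (ρ_m − ρ_c).
a = d (ρ_c − ρ_w)/(ρ_m − ρ_c) = 2.426 km × 1.807/0.384 = 11.4 km.

11.4 km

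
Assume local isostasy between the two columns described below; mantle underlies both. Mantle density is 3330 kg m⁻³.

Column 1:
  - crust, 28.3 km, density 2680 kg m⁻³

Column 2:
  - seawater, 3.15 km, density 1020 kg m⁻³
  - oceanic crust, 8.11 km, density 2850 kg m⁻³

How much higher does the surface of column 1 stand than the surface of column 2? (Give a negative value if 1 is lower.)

For any compensation level in the mantle, the mantle terms cancel and isostasy reduces to e = (Σt_1 − Σt_2) − (Σ(ρt)_1 − Σ(ρt)_2) / ρ_m.
Σt_1 = 28.3 km; Σt_2 = 11.26 km; Σ(ρt)_1 = 75844; Σ(ρt)_2 = 26326.5 (in km·kg m⁻³).
e = (28.3 − 11.26) − (75844 − 26326.5) / 3330 = 2.17 km.

2.17 km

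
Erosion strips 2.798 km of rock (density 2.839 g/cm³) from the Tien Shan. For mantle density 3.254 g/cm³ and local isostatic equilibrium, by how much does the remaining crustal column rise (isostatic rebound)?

2.44 km

Unloading: uplift u = e ρ_c/ρ_m = 2.798 km × 2.839/3.254 = 2.44 km.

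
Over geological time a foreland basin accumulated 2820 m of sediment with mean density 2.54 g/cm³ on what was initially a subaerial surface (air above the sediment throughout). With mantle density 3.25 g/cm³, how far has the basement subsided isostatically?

Subaerial load: s = t ρ_sed / ρ_m = 2820 m × 2.54/3.25 = 2200 m.

2200 m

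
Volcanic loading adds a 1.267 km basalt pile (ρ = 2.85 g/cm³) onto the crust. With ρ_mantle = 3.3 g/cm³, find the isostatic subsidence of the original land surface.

1.09 km

Subaerial loading: s = t ρ_load / ρ_m.
s = 1.267 km × 2.85/3.3 = 1.09 km.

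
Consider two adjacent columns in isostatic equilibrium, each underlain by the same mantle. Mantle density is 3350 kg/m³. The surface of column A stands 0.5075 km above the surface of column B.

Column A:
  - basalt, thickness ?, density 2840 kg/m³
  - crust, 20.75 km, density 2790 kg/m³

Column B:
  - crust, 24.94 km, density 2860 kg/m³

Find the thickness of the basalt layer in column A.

4.51 km

Take the compensation level at the base of the deeper column (depth z_c below the surface of column A) and equate Σ ρ_i t_i down to z_c; mantle fills any gap and the z_c terms cancel.
Column A: x×2840 + 20.75×2790 + (z_c − 20.75 − x)×3350
Column B: 0.5075×0 + 24.94×2860 + (z_c − 0.5075 − 24.94)×3350
The z_c×3350 term appears on both sides and cancels. Collect the known terms of each column as K = Σ(ρt)_known − 3350 × (depth of known layers): K_A = 57892.5 − 3350×20.75 = −11620; K_B = 71328.4 − 3350×(0.5075 + 24.94) = −13920.725.
Balance: K_A − x×(3350 − 2840) = K_B, so x = (K_A − K_B)/(3350 − 2840) = 2300.72/510 = 4.51 km.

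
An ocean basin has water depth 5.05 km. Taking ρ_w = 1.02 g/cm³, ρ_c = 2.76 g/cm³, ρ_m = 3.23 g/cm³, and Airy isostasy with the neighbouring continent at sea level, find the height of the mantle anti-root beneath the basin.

Equating mass per unit area of the two columns: replacing crust with seawater at the top is compensated by replacing crust with mantle at the base: d (ρ_c − ρ_w) = a (ρ_m − ρ_c).
a = d (ρ_c − ρ_w)/(ρ_m − ρ_c) = 5.05 km × 1.74/0.47 = 18.7 km.

18.7 km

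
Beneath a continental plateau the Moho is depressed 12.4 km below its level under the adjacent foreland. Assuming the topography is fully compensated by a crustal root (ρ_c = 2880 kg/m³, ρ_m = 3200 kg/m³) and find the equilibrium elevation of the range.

Equating mass per unit area of the two columns: ρ_c h = (ρ_m − ρ_c) r.
h = r (ρ_m − ρ_c) / ρ_c = 12.4 km × (3200 − 2880) / 2880 = 1.38 km.

1.38 km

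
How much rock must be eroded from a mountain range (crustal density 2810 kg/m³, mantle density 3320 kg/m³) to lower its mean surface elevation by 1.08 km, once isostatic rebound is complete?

Net drop Δ = e − u = e − e ρ_c/ρ_m = e (ρ_m − ρ_c)/ρ_m.
e = Δ ρ_m/(ρ_m − ρ_c) = 1.08 km × 3320/510 = 7.03 km.

7.03 km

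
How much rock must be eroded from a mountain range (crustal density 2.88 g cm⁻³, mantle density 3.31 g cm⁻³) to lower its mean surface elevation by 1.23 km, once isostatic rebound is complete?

Net drop Δ = e − u = e − e ρ_c/ρ_m = e (ρ_m − ρ_c)/ρ_m.
e = Δ ρ_m/(ρ_m − ρ_c) = 1.23 km × 3.31/0.43 = 9.47 km.

9.47 km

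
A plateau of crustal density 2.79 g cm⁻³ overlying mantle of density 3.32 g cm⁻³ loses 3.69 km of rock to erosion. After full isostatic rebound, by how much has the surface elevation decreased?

Rebound u = e ρ_c/ρ_m = 3.69 km × 2.79/3.32 = 3.101 km.
Net surface drop = e − u = 3.69 km − 3.101 km = e (ρ_m − ρ_c)/ρ_m = 0.589 km.

0.589 km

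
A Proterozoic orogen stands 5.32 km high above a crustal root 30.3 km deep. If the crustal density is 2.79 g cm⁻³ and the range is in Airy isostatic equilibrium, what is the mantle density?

3.28 g cm⁻³

Airy balance: ρ_c h = (ρ_m − ρ_c) r → ρ_m = ρ_c (1 + h/r).
ρ_m = 2.79 × (1 + 5.32 km/30.3 km) = 3.28 g cm⁻³.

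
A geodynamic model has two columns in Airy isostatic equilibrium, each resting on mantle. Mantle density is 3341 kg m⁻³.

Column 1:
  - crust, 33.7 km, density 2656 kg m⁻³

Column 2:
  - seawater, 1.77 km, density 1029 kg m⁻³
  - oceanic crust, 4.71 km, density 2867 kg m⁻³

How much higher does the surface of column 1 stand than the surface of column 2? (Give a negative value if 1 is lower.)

5.02 km

For any compensation level in the mantle, the mantle terms cancel and isostasy reduces to e = (Σt_1 − Σt_2) − (Σ(ρt)_1 − Σ(ρt)_2) / ρ_m.
Σt_1 = 33.7 km; Σt_2 = 6.48 km; Σ(ρt)_1 = 89507.2; Σ(ρt)_2 = 15324.9 (in km·kg m⁻³).
e = (33.7 − 6.48) − (89507.2 − 15324.9) / 3341 = 5.02 km.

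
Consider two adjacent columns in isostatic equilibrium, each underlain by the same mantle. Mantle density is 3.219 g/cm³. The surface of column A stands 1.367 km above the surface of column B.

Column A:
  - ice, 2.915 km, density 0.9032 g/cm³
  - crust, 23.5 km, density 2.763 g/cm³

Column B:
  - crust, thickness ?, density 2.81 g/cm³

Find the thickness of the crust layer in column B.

31.9 km

Take the compensation level at the base of the deeper column (depth z_c below the surface of column A) and equate Σ ρ_i t_i down to z_c; mantle fills any gap and the z_c terms cancel.
Column A: 2.915×0.9032 + 23.5×2.763 + (z_c − 26.415)×3.219
Column B: 1.367×0 + x×2.81 + (z_c − 1.367 − 0 − x)×3.219
The z_c×3.219 term appears on both sides and cancels. Collect the known terms of each column as K = Σ(ρt)_known − 3.219 × (depth of known layers): K_A = 67.563328 − 3.219×26.415 = −17.466557; K_B = 0 − 3.219×(1.367 + 0) = −4.400373.
Balance: K_A = K_B − x×(3.219 − 2.81), so x = (K_B − K_A)/(3.219 − 2.81) = 13.0662/0.409 = 31.9 km.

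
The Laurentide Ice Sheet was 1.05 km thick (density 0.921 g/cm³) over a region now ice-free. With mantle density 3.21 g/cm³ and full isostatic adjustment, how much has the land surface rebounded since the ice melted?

0.301 km

Removing the load lets mantle flow back in; uplift u satisfies ρ_ice t = ρ_m u.
u = t ρ_ice/ρ_m = 1.05 km × 0.921/3.21 = 0.301 km.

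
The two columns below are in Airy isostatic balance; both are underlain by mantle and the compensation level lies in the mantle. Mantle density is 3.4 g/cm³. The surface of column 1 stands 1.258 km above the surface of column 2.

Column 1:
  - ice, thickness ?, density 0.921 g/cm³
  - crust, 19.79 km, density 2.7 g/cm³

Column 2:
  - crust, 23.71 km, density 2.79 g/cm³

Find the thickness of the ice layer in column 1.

1.97 km

Take the compensation level at the base of the deeper column (depth z_c below the surface of column 1) and equate Σ ρ_i t_i down to z_c; mantle fills any gap and the z_c terms cancel.
Column 1: x×0.921 + 19.79×2.7 + (z_c − 19.79 − x)×3.4
Column 2: 1.258×0 + 23.71×2.79 + (z_c − 1.258 − 23.71)×3.4
The z_c×3.4 term appears on both sides and cancels. Collect the known terms of each column as K = Σ(ρt)_known − 3.4 × (depth of known layers): K_1 = 53.433 − 3.4×19.79 = −13.853; K_2 = 66.1509 − 3.4×(1.258 + 23.71) = −18.7403.
Balance: K_1 − x×(3.4 − 0.921) = K_2, so x = (K_1 − K_2)/(3.4 − 0.921) = 4.8873/2.479 = 1.97 km.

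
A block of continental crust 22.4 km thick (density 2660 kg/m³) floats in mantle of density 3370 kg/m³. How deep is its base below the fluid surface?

Draft d = t ρ_obj/ρ_fluid = 22.4 km × 2660/3370 = 17.7 km.

17.7 km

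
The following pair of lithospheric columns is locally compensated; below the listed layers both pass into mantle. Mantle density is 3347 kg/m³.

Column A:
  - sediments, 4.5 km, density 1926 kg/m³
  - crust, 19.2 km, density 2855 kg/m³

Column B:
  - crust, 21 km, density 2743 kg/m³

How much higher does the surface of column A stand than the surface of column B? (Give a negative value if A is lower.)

For any compensation level in the mantle, the mantle terms cancel and isostasy reduces to e = (Σt_A − Σt_B) − (Σ(ρt)_A − Σ(ρt)_B) / ρ_m.
Σt_A = 23.7 km; Σt_B = 21 km; Σ(ρt)_A = 63483; Σ(ρt)_B = 57603 (in km·kg/m³).
e = (23.7 − 21) − (63483 − 57603) / 3347 = 0.943 km.

0.943 km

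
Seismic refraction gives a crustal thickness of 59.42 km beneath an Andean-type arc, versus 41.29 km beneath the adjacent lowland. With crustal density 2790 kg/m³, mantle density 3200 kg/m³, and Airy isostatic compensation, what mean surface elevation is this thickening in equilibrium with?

2.32 km

Excess crust Δ = 59.42 km − 41.29 km = 18.13 km, split between elevation h and root r with h + r = Δ.
Airy balance ρ_c h = (ρ_m − ρ_c) r gives r = h ρ_c/(ρ_m − ρ_c), so h (1 + ρ_c/(ρ_m − ρ_c)) = Δ, i.e. h = Δ (ρ_m − ρ_c)/ρ_m.
h = 18.13 km × 410/3200 = 2.32 km.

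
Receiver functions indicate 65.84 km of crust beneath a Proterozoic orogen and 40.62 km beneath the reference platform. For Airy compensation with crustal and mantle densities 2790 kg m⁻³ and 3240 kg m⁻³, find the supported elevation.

Excess crust Δ = 65.84 km − 40.62 km = 25.22 km, split between elevation h and root r with h + r = Δ.
Airy balance ρ_c h = (ρ_m − ρ_c) r gives r = h ρ_c/(ρ_m − ρ_c), so h (1 + ρ_c/(ρ_m − ρ_c)) = Δ, i.e. h = Δ (ρ_m − ρ_c)/ρ_m.
h = 25.22 km × 450/3240 = 3.5 km.

3.5 km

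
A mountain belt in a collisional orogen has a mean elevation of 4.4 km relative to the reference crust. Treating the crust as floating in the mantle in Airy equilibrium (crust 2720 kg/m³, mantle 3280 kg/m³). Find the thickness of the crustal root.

In Airy isostatic equilibrium: the weight of the topography is balanced by the buoyancy of the root, ρ_c h = (ρ_m − ρ_c) r.
r = h · ρ_c / (ρ_m − ρ_c) = 4.4 km × 2720 / (3280 − 2720) = 21.4 km.

21.4 km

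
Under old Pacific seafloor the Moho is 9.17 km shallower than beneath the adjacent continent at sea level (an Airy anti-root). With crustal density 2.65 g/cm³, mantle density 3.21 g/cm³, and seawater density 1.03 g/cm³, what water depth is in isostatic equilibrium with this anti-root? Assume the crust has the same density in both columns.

Replacing a thickness d of crust by seawater at the top must be balanced by replacing crust with mantle at the base: d (ρ_c − ρ_w) = a (ρ_m − ρ_c).
d = a (ρ_m − ρ_c)/(ρ_c − ρ_w) = 9.17 km × 0.56/1.62 = 3.17 km.

3.17 km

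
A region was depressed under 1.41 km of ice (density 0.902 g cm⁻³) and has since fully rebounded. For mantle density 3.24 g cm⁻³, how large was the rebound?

0.393 km

Removing the load lets mantle flow back in; uplift u satisfies ρ_ice t = ρ_m u.
u = t ρ_ice/ρ_m = 1.41 km × 0.902/3.24 = 0.393 km.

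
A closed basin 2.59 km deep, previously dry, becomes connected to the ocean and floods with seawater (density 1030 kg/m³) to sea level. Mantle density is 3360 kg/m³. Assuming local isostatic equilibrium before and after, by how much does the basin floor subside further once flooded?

After flooding the water column is d + s deep. Its weight must equal the weight of mantle displaced by the extra subsidence s: (d + s) ρ_w = s ρ_m.
s = d ρ_w / (ρ_m − ρ_w) = 2.59 km × 1030/(3360 − 1030) = 1.14 km.

1.14 km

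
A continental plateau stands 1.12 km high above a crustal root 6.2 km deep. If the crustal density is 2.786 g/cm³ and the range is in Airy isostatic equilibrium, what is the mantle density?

3.29 g/cm³

Airy balance: ρ_c h = (ρ_m − ρ_c) r → ρ_m = ρ_c (1 + h/r).
ρ_m = 2.786 × (1 + 1.12 km/6.2 km) = 3.29 g/cm³.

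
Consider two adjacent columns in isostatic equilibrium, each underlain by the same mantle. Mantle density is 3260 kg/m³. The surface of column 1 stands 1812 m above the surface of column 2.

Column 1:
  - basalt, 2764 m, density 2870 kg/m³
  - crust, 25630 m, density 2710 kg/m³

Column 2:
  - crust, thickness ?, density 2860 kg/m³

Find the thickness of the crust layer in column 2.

23200 m

Take the compensation level at the base of the deeper column (depth z_c below the surface of column 1) and equate Σ ρ_i t_i down to z_c; mantle fills any gap and the z_c terms cancel.
Column 1: 2764×2870 + 25630×2710 + (z_c − 28394)×3260
Column 2: 1812×0 + x×2860 + (z_c − 1812 − 0 − x)×3260
The z_c×3260 term appears on both sides and cancels. Collect the known terms of each column as K = Σ(ρt)_known − 3260 × (depth of known layers): K_1 = 77389980 − 3260×28394 = −15174460; K_2 = 0 − 3260×(1812 + 0) = −5907120.
Balance: K_1 = K_2 − x×(3260 − 2860), so x = (K_2 − K_1)/(3260 − 2860) = 9267340/400 = 23200 m.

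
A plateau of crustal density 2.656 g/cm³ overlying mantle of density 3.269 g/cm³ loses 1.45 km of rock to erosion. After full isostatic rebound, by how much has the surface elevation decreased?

Rebound u = e ρ_c/ρ_m = 1.45 km × 2.656/3.269 = 1.178 km.
Net surface drop = e − u = 1.45 km − 1.178 km = e (ρ_m − ρ_c)/ρ_m = 0.272 km.

0.272 km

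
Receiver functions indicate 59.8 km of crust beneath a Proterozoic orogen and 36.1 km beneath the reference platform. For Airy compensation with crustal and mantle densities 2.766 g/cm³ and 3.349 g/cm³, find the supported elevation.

Excess crust Δ = 59.8 km − 36.1 km = 23.7 km, split between elevation h and root r with h + r = Δ.
Airy balance ρ_c h = (ρ_m − ρ_c) r gives r = h ρ_c/(ρ_m − ρ_c), so h (1 + ρ_c/(ρ_m − ρ_c)) = Δ, i.e. h = Δ (ρ_m − ρ_c)/ρ_m.
h = 23.7 km × 0.583/3.349 = 4.13 km.

4.13 km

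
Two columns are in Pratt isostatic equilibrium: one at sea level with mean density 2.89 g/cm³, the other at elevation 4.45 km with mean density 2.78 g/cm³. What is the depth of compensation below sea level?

ρ_ref D = ρ (D + h) → D (ρ_ref − ρ) = ρ h.
D = ρ h/(ρ_ref − ρ) = 2.78 × 4.45 km/(2.89 − 2.78) = 112 km.

112 km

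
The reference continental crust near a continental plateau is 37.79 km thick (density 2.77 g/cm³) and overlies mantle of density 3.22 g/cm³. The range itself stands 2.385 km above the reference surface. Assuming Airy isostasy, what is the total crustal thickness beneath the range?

54.9 km

Root depth r = h ρ_c / (ρ_m − ρ_c) = 2.385 km × 2.77 / 0.45 = 14.68 km.
Total thickness = T + h + r = 37.79 km + 2.385 km + 14.68 km = 54.9 km.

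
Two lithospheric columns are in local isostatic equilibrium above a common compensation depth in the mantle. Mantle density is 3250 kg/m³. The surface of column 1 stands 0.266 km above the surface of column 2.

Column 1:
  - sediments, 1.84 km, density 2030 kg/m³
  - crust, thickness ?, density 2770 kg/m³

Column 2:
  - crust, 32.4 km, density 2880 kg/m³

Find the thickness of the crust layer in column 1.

Take the compensation level at the base of the deeper column (depth z_c below the surface of column 1) and equate Σ ρ_i t_i down to z_c; mantle fills any gap and the z_c terms cancel.
Column 1: 1.84×2030 + x×2770 + (z_c − 1.84 − x)×3250
Column 2: 0.266×0 + 32.4×2880 + (z_c − 0.266 − 32.4)×3250
The z_c×3250 term appears on both sides and cancels. Collect the known terms of each column as K = Σ(ρt)_known − 3250 × (depth of known layers): K_1 = 3735.2 − 3250×1.84 = −2244.8; K_2 = 93312 − 3250×(0.266 + 32.4) = −12852.5.
Balance: K_1 − x×(3250 − 2770) = K_2, so x = (K_1 − K_2)/(3250 − 2770) = 10607.7/480 = 22.1 km.

22.1 km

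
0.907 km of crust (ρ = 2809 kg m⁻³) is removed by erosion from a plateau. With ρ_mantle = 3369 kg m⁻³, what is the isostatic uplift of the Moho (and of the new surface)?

Unloading: uplift u = e ρ_c/ρ_m = 0.907 km × 2809/3369 = 0.756 km.

0.756 km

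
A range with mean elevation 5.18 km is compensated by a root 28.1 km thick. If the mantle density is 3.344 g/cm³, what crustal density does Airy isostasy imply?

2.82 g/cm³

ρ_c h = (ρ_m − ρ_c) r → ρ_c (h + r) = ρ_m r → ρ_c = ρ_m r / (h + r).
ρ_c = 3.344 × 28.1 km / (5.18 km + 28.1 km) = 2.82 g/cm³.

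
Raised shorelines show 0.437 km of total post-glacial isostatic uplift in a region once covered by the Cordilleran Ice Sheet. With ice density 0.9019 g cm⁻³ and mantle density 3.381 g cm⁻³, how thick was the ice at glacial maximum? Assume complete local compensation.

u = t ρ_ice/ρ_m → t = u ρ_m/ρ_ice = 0.437 km × 3.381/0.9019 = 1.64 km.

1.64 km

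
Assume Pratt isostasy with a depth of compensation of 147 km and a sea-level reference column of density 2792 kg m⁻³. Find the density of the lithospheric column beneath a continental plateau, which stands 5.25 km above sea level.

2700 kg m⁻³

Pratt balance: ρ_ref D = ρ (D + h).
ρ = ρ_ref D/(D + h) = 2792 × 147 km/(147 km + 5.25 km) = 2700 kg m⁻³.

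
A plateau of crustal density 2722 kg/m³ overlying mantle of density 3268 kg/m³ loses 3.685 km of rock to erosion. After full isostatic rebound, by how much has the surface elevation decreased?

Rebound u = e ρ_c/ρ_m = 3.685 km × 2722/3268 = 3.069 km.
Net surface drop = e − u = 3.685 km − 3.069 km = e (ρ_m − ρ_c)/ρ_m = 0.616 km.

0.616 km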